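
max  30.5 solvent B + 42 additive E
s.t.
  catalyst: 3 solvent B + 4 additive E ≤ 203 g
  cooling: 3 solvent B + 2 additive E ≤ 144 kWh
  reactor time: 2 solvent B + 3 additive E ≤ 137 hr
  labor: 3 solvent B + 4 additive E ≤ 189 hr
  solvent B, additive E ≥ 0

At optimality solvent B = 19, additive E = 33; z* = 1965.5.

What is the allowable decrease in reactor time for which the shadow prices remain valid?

3.5

Binding constraints: reactor time, labor. The basis is B = [[2,3],[3,4]] with det -1.
Per unit decrease in reactor time, x* moves by d = (4, -3).
The basis stays optimal until cooling becomes binding; allowable decrease = 3.5 hr.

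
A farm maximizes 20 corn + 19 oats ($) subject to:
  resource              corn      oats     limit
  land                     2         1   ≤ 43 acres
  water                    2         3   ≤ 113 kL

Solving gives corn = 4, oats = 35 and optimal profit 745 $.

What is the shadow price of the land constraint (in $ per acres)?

Check each constraint at x*: land 43/43 (tight); water 113/113 (tight).
Dual feasibility on the basic columns requires 2·y_land + 2·y_water = 20, 1·y_land + 3·y_water = 19.
This yields shadow prices y_land = 5.5, y_water = 4.5.
Shadow price of land = 5.5.

5.5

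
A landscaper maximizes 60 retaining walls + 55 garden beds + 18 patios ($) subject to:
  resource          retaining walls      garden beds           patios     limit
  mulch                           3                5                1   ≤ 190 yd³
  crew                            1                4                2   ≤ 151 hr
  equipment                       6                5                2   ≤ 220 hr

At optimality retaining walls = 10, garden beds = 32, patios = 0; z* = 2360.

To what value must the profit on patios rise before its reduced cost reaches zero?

At the optimum: mulch uses 190 of 190 (binding); crew uses 138 of 151 (slack = 13); equipment uses 220 of 220 (binding).
Slack constraints have shadow price 0 (complementary slackness).
Dual feasibility on the basic columns requires 3·y_mulch + 6·y_equipment = 60, 5·y_mulch + 5·y_equipment = 55.
→ y_mulch = 2 and y_equipment = 9.
patios enters the basis when its profit ≥ yᵀa₃ = 2·1 + 9·2 = 20.

20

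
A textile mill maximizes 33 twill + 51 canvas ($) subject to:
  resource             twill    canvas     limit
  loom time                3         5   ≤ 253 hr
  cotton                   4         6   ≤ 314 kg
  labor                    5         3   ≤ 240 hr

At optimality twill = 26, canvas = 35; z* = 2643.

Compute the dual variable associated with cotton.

6

Binding: loom time and cotton. Non-binding: labor (5 unused).
Slack constraints have shadow price 0 (complementary slackness).
The binding rows give the dual system: 3·y_loom time + 4·y_cotton = 33 and 5·y_loom time + 6·y_cotton = 51.
→ y_loom time = 3 and y_cotton = 6.
Shadow price of cotton = 6.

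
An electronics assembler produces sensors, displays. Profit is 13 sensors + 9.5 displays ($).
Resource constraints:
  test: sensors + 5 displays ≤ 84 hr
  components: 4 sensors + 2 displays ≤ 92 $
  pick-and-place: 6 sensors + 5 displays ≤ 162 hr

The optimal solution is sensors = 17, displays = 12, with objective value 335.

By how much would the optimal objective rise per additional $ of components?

1

Binding: components and pick-and-place. Non-binding: test (7 unused).
Slack constraints have shadow price 0 (complementary slackness).
Dual feasibility on the basic columns requires 4·y_components + 6·y_pick-and-place = 13, 2·y_components + 5·y_pick-and-place = 9.5.
This yields shadow prices y_components = 1, y_pick-and-place = 1.5.
Shadow price of components = 1.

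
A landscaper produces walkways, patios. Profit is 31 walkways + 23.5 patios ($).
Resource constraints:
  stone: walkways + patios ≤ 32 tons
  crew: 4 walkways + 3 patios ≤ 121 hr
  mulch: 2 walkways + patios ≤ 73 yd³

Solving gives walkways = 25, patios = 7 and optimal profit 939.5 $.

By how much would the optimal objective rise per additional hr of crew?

At the optimum: stone uses 32 of 32 (binding); crew uses 121 of 121 (binding); mulch uses 57 of 73 (slack = 16).
Slack constraints have shadow price 0 (complementary slackness).
Dual feasibility on the basic columns requires 1·y_stone + 4·y_crew = 31, 1·y_stone + 3·y_crew = 23.5.
→ y_stone = 1 and y_crew = 7.5.
Shadow price of crew = 7.5.

7.5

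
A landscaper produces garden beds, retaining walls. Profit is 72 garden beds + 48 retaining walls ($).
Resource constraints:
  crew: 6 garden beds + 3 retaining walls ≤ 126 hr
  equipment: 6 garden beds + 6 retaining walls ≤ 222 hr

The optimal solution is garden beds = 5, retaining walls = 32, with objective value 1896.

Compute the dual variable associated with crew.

8

Both crew and equipment are binding at x*.
Dual feasibility on the basic columns requires 6·y_crew + 6·y_equipment = 72, 3·y_crew + 6·y_equipment = 48.
Solving: y_crew = 8, y_equipment = 4.
Shadow price of crew = 8.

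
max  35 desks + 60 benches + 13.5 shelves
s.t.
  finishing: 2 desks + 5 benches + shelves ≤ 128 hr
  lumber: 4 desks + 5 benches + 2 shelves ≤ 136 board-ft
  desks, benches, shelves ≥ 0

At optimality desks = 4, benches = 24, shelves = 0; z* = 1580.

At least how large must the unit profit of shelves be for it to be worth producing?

Both finishing and lumber are binding at x*.
From A_Bᵀ y = c: 2·y_finishing + 4·y_lumber = 35; 5·y_finishing + 5·y_lumber = 60.
→ y_finishing = 6.5 and y_lumber = 5.5.
shelves enters the basis when its profit ≥ yᵀa₃ = 6.5·1 + 5.5·2 = 17.5.

17.5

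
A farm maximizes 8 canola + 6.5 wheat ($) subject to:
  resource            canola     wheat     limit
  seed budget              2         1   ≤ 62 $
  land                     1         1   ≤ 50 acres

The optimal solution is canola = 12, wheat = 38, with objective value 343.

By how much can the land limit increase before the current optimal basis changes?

12

Binding constraints: seed budget, land. The basis is B = [[2,1],[1,1]] with det 1.
Per unit increase in land, x* moves by d = (-1, 2).
The basis stays optimal until canola reaches 0; allowable increase = 12 acres.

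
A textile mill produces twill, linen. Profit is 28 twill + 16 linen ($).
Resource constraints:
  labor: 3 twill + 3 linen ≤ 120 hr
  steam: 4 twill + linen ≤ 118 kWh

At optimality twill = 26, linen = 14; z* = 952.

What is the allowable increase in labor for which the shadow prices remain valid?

Binding constraints: labor, steam. The basis is B = [[3,3],[4,1]] with det -9.
Per unit increase in labor, x* moves by d = (-0.1111, 0.4444).
The basis stays optimal until twill reaches 0; allowable increase = 234 hr.

234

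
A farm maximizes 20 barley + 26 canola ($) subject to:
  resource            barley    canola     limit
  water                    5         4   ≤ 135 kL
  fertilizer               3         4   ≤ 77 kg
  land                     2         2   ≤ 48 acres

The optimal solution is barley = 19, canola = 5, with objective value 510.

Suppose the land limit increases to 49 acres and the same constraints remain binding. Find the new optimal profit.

Check each constraint at x*: water 115/135 (slack 20); fertilizer 77/77 (tight); land 48/48 (tight).
Slack constraints have shadow price 0 (complementary slackness).
From A_Bᵀ y = c: 3·y_fertilizer + 2·y_land = 20; 4·y_fertilizer + 2·y_land = 26.
→ y_fertilizer = 6 and y_land = 1.
Δz = y_land·Δb = 1 × (1) = 1, so new z* = 510 + 1 = 511.

511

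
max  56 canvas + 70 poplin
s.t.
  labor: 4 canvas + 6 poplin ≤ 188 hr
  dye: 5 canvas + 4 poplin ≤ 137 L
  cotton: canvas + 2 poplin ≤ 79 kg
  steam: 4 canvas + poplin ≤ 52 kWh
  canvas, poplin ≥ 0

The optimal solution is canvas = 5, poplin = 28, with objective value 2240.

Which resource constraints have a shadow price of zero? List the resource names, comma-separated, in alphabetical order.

cotton, steam

labor: 188/188 (binding)
dye: 137/137 (binding)
cotton: 61/79 (slack 18)
steam: 48/52 (slack 4)
By complementary slackness, a constraint with positive slack has shadow price 0 → cotton, steam.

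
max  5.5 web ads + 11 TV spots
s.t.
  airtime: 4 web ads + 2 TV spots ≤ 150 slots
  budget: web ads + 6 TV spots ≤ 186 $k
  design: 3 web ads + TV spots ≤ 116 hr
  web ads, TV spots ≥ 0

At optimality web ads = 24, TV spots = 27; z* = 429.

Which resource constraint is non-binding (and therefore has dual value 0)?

design

airtime: 150/150 (binding)
budget: 186/186 (binding)
design: 99/116 (slack 17)
By complementary slackness, a constraint with positive slack has shadow price 0 → design.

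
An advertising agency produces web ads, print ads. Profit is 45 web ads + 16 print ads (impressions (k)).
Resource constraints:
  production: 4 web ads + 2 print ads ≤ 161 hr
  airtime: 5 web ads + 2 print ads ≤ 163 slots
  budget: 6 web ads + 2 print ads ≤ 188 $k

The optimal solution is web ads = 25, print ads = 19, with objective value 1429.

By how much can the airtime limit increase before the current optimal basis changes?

11.5

Binding constraints: airtime, budget. The basis is B = [[5,2],[6,2]] with det -2.
Per unit increase in airtime, x* moves by d = (-1, 3).
The basis stays optimal until production becomes binding; allowable increase = 11.5 slots.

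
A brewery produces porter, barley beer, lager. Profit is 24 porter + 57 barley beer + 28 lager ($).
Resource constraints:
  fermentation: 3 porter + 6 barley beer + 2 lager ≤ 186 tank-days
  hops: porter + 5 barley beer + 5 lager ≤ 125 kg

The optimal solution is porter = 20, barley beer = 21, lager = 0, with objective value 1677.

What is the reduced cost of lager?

Both fermentation and hops are binding at x*.
From A_Bᵀ y = c: 3·y_fermentation + 1·y_hops = 24; 6·y_fermentation + 5·y_hops = 57.
Solving: y_fermentation = 7, y_hops = 3.
Reduced cost of lager: c₃ − yᵀa₃ = 28 − (7·2 + 3·5) = 28 − 29 = -1.

-1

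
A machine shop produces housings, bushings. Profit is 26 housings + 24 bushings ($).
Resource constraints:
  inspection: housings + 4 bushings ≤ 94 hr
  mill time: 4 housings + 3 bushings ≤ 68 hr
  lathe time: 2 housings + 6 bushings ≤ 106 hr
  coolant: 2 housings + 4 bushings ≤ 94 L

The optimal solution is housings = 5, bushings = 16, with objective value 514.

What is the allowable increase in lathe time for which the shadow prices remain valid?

30

Binding constraints: mill time, lathe time. The basis is B = [[4,3],[2,6]] with det 18.
Per unit increase in lathe time, x* moves by d = (-0.1667, 0.2222).
The basis stays optimal until housings reaches 0; allowable increase = 30 hr.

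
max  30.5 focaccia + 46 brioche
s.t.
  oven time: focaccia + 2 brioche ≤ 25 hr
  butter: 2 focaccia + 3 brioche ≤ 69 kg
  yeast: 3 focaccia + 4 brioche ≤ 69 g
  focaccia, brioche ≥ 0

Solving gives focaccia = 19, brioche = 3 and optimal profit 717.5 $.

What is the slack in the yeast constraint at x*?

0

yeast used = 3·19 + 4·3 = 69; slack = 69 − 69 = 0.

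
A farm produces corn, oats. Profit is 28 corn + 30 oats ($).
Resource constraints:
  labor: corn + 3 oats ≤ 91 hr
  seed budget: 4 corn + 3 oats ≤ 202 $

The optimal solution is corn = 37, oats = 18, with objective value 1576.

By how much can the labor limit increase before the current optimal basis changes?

Binding constraints: labor, seed budget. The basis is B = [[1,3],[4,3]] with det -9.
Per unit increase in labor, x* moves by d = (-0.3333, 0.4444).
The basis stays optimal until corn reaches 0; allowable increase = 111 hr.

111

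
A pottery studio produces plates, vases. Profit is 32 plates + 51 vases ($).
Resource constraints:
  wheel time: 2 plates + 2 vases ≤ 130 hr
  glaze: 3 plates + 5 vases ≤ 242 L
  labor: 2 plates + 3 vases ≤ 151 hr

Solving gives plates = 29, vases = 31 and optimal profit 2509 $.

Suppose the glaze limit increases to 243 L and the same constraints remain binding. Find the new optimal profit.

2515

At the optimum: wheel time uses 120 of 130 (slack = 10); glaze uses 242 of 242 (binding); labor uses 151 of 151 (binding).
Slack constraints have shadow price 0 (complementary slackness).
From A_Bᵀ y = c: 3·y_glaze + 2·y_labor = 32; 5·y_glaze + 3·y_labor = 51.
This yields shadow prices y_glaze = 6, y_labor = 7.
Δz = y_glaze·Δb = 6 × (1) = 6, so new z* = 2509 + 6 = 2515.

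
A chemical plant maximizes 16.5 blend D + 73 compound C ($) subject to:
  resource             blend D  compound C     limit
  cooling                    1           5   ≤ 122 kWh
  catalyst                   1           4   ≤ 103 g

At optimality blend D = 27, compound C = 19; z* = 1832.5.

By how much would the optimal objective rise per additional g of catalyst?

9.5

Both cooling and catalyst are binding at x*.
The binding rows give the dual system: 1·y_cooling + 1·y_catalyst = 16.5 and 5·y_cooling + 4·y_catalyst = 73.
Solving: y_cooling = 7, y_catalyst = 9.5.
Shadow price of catalyst = 9.5.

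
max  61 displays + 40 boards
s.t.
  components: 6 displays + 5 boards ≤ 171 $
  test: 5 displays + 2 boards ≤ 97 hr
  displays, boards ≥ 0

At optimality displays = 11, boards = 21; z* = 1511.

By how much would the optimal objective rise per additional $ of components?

6

Check each constraint at x*: components 171/171 (tight); test 97/97 (tight).
The binding rows give the dual system: 6·y_components + 5·y_test = 61 and 5·y_components + 2·y_test = 40.
This yields shadow prices y_components = 6, y_test = 5.
Shadow price of components = 6.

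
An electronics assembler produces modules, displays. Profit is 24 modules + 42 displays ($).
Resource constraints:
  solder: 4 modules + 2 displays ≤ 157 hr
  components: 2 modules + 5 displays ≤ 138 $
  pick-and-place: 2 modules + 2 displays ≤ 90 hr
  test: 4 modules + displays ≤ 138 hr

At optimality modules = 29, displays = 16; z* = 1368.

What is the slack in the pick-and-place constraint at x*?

0

pick-and-place used = 2·29 + 2·16 = 90; slack = 90 − 90 = 0.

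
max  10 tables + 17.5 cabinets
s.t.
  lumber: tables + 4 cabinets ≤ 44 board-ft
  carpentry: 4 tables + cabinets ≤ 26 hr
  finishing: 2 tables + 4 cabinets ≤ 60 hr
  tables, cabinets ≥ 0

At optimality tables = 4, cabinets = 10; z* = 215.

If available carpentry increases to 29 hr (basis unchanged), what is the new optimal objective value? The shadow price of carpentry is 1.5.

219.5

Δb = 3, so new z* = 215 + (1.5)·(3) = 215 + 4.5 = 219.5.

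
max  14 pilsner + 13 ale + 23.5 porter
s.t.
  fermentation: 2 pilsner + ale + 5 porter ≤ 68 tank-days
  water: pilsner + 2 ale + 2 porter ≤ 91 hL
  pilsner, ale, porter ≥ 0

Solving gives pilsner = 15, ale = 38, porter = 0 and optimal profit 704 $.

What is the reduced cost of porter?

-9.5

Check each constraint at x*: fermentation 68/68 (tight); water 91/91 (tight).
Dual feasibility on the basic columns requires 2·y_fermentation + 1·y_water = 14, 1·y_fermentation + 2·y_water = 13.
Solving: y_fermentation = 5, y_water = 4.
Reduced cost of porter: c₃ − yᵀa₃ = 23.5 − (5·5 + 4·2) = 23.5 − 33 = -9.5.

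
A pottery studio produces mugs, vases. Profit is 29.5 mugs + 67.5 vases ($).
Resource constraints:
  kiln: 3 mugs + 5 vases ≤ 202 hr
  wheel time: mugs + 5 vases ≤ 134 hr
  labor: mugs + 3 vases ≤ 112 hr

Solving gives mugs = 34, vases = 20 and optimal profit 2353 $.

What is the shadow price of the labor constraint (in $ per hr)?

At the optimum: kiln uses 202 of 202 (binding); wheel time uses 134 of 134 (binding); labor uses 94 of 112 (slack = 18).
Since labor is not tight, its dual is 0.
The binding rows give the dual system: 3·y_kiln + 1·y_wheel time = 29.5 and 5·y_kiln + 5·y_wheel time = 67.5.
→ y_kiln = 8 and y_wheel time = 5.5.
Shadow price of labor = 0.

0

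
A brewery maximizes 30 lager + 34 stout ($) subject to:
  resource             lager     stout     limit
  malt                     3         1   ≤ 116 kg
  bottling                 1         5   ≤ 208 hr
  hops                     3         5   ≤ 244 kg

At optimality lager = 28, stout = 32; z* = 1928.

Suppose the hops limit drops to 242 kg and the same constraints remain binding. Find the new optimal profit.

Check each constraint at x*: malt 116/116 (tight); bottling 188/208 (slack 20); hops 244/244 (tight).
Slack constraints have shadow price 0 (complementary slackness).
The binding rows give the dual system: 3·y_malt + 3·y_hops = 30 and 1·y_malt + 5·y_hops = 34.
This yields shadow prices y_malt = 4, y_hops = 6.
Δz = y_hops·Δb = 6 × (-2) = -12, so new z* = 1928 − 12 = 1916.

1916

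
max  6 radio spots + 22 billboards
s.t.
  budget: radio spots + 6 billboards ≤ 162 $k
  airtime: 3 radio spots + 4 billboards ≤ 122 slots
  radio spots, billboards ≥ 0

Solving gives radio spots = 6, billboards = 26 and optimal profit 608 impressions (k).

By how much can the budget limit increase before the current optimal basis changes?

Binding constraints: budget, airtime. The basis is B = [[1,6],[3,4]] with det -14.
Per unit increase in budget, x* moves by d = (-0.2857, 0.2143).
The basis stays optimal until radio spots reaches 0; allowable increase = 21 $k.

21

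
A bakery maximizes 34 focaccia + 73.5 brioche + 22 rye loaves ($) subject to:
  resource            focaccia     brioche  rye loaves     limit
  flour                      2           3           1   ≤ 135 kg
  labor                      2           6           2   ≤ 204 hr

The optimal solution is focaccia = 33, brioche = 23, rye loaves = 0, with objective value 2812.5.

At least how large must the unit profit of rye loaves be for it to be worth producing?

Check each constraint at x*: flour 135/135 (tight); labor 204/204 (tight).
The binding rows give the dual system: 2·y_flour + 2·y_labor = 34 and 3·y_flour + 6·y_labor = 73.5.
Solving: y_flour = 9.5, y_labor = 7.5.
rye loaves enters the basis when its profit ≥ yᵀa₃ = 9.5·1 + 7.5·2 = 24.5.

24.5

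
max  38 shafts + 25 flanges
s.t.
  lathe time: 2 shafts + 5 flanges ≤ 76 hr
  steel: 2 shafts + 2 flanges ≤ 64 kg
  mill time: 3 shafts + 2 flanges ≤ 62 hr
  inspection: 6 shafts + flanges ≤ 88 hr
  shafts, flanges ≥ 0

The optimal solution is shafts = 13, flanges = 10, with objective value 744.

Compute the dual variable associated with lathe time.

At the optimum: lathe time uses 76 of 76 (binding); steel uses 46 of 64 (slack = 18); mill time uses 59 of 62 (slack = 3); inspection uses 88 of 88 (binding).
By complementary slackness, y = 0 for the non-binding constraints.
The binding rows give the dual system: 2·y_lathe time + 6·y_inspection = 38 and 5·y_lathe time + 1·y_inspection = 25.
→ y_lathe time = 4 and y_inspection = 5.
Shadow price of lathe time = 4.

4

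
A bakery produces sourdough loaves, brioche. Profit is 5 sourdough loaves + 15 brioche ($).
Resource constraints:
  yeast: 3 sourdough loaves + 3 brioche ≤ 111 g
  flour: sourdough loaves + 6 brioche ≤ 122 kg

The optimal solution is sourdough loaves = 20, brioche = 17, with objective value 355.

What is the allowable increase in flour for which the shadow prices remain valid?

Binding constraints: yeast, flour. The basis is B = [[3,3],[1,6]] with det 15.
Per unit increase in flour, x* moves by d = (-0.2, 0.2).
The basis stays optimal until sourdough loaves reaches 0; allowable increase = 100 kg.

100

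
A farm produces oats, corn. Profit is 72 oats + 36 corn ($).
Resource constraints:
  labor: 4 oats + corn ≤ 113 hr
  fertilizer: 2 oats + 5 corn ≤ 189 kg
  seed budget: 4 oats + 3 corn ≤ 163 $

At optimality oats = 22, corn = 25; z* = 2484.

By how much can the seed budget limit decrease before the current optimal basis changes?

50

Binding constraints: labor, seed budget. The basis is B = [[4,1],[4,3]] with det 8.
Per unit decrease in seed budget, x* moves by d = (0.125, -0.5).
The basis stays optimal until corn reaches 0; allowable decrease = 50 $.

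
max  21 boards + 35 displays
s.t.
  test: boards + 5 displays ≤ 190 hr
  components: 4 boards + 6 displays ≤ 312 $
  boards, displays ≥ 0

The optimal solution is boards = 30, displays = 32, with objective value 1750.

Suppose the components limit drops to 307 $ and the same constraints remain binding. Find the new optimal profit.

1725

At the optimum: test uses 190 of 190 (binding); components uses 312 of 312 (binding).
Dual feasibility on the basic columns requires 1·y_test + 4·y_components = 21, 5·y_test + 6·y_components = 35.
This yields shadow prices y_test = 1, y_components = 5.
Δz = y_components·Δb = 5 × (-5) = -25, so new z* = 1750 − 25 = 1725.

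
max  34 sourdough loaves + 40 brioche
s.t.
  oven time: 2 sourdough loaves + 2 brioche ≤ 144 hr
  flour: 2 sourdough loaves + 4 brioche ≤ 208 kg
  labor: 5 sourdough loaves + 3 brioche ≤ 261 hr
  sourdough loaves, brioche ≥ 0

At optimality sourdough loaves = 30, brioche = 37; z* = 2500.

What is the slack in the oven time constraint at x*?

oven time used = 2·30 + 2·37 = 134; slack = 144 − 134 = 10.

10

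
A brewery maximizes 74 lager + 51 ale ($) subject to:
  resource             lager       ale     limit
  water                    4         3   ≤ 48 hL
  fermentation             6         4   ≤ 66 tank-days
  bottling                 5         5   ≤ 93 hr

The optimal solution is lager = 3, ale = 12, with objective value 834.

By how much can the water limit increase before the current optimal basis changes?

Binding constraints: water, fermentation. The basis is B = [[4,3],[6,4]] with det -2.
Per unit increase in water, x* moves by d = (-2, 3).
The basis stays optimal until lager reaches 0; allowable increase = 1.5 hL.

1.5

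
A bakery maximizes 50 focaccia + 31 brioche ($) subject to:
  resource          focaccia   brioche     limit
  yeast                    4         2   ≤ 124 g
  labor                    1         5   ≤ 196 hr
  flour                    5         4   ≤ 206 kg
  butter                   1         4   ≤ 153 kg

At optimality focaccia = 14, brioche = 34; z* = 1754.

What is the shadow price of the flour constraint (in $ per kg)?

At the optimum: yeast uses 124 of 124 (binding); labor uses 184 of 196 (slack = 12); flour uses 206 of 206 (binding); butter uses 150 of 153 (slack = 3).
Slack constraints have shadow price 0 (complementary slackness).
From A_Bᵀ y = c: 4·y_yeast + 5·y_flour = 50; 2·y_yeast + 4·y_flour = 31.
→ y_yeast = 7.5 and y_flour = 4.
Shadow price of flour = 4.

4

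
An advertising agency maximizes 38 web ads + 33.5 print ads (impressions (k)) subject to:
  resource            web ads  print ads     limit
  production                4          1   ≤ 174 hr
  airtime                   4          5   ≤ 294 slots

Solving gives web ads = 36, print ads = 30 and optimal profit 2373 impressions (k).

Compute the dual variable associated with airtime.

Both production and airtime are binding at x*.
From A_Bᵀ y = c: 4·y_production + 4·y_airtime = 38; 1·y_production + 5·y_airtime = 33.5.
→ y_production = 3.5 and y_airtime = 6.
Shadow price of airtime = 6.

6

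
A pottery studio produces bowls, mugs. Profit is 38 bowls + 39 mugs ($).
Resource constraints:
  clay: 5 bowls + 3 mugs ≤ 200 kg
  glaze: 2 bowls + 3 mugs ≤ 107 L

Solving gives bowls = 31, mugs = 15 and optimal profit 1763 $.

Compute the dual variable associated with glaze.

At the optimum: clay uses 200 of 200 (binding); glaze uses 107 of 107 (binding).
Dual feasibility on the basic columns requires 5·y_clay + 2·y_glaze = 38, 3·y_clay + 3·y_glaze = 39.
This yields shadow prices y_clay = 4, y_glaze = 9.
Shadow price of glaze = 9.

9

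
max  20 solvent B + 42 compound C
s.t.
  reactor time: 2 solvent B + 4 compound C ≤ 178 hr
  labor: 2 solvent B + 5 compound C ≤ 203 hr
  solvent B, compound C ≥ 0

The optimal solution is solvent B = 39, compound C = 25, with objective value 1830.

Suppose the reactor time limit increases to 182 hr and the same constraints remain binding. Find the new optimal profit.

Both reactor time and labor are binding at x*.
The binding rows give the dual system: 2·y_reactor time + 2·y_labor = 20 and 4·y_reactor time + 5·y_labor = 42.
This yields shadow prices y_reactor time = 8, y_labor = 2.
Δz = y_reactor time·Δb = 8 × (4) = 32, so new z* = 1830 + 32 = 1862.

1862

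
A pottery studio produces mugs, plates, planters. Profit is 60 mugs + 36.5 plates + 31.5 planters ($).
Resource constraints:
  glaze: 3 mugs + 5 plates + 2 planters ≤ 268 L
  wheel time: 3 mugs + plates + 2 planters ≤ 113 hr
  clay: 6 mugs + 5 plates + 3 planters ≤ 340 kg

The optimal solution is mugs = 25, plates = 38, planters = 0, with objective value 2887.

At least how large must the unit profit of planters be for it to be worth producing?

34.5

Binding: wheel time and clay. Non-binding: glaze (3 unused).
Slack constraints have shadow price 0 (complementary slackness).
The binding rows give the dual system: 3·y_wheel time + 6·y_clay = 60 and 1·y_wheel time + 5·y_clay = 36.5.
Solving: y_wheel time = 9, y_clay = 5.5.
planters enters the basis when its profit ≥ yᵀa₃ = 9·2 + 5.5·3 = 34.5.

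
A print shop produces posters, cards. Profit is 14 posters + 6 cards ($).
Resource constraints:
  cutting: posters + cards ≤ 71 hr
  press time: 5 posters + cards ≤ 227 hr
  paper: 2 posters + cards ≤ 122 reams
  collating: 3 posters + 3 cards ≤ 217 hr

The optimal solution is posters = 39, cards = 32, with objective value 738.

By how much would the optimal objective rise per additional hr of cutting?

Binding: cutting and press time. Non-binding: paper (12 unused), collating (4 unused).
By complementary slackness, y = 0 for the non-binding constraints.
From A_Bᵀ y = c: 1·y_cutting + 5·y_press time = 14; 1·y_cutting + 1·y_press time = 6.
→ y_cutting = 4 and y_press time = 2.
Shadow price of cutting = 4.

4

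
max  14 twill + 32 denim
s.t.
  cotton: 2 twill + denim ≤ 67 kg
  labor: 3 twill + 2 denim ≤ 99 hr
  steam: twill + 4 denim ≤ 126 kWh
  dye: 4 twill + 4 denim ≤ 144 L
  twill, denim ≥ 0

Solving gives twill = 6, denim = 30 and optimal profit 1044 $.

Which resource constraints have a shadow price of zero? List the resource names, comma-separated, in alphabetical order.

cotton: 42/67 (slack 25)
labor: 78/99 (slack 21)
steam: 126/126 (binding)
dye: 144/144 (binding)
By complementary slackness, a constraint with positive slack has shadow price 0 → cotton, labor.

cotton, labor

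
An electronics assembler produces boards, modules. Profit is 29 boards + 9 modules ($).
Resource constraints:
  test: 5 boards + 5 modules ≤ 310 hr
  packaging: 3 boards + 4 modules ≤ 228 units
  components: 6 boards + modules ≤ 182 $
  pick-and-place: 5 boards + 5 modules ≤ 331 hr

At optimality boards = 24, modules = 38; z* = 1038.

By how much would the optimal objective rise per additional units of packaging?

0

At the optimum: test uses 310 of 310 (binding); packaging uses 224 of 228 (slack = 4); components uses 182 of 182 (binding); pick-and-place uses 310 of 331 (slack = 21).
Slack constraints have shadow price 0 (complementary slackness).
From A_Bᵀ y = c: 5·y_test + 6·y_components = 29; 5·y_test + 1·y_components = 9.
Solving: y_test = 1, y_components = 4.
Shadow price of packaging = 0.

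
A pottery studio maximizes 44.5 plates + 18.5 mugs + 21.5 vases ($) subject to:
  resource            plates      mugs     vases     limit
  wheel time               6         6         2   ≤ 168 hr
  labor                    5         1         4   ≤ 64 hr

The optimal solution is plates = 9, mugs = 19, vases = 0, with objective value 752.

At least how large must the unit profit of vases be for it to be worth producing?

30

At the optimum: wheel time uses 168 of 168 (binding); labor uses 64 of 64 (binding).
The binding rows give the dual system: 6·y_wheel time + 5·y_labor = 44.5 and 6·y_wheel time + 1·y_labor = 18.5.
This yields shadow prices y_wheel time = 2, y_labor = 6.5.
vases enters the basis when its profit ≥ yᵀa₃ = 2·2 + 6.5·4 = 30.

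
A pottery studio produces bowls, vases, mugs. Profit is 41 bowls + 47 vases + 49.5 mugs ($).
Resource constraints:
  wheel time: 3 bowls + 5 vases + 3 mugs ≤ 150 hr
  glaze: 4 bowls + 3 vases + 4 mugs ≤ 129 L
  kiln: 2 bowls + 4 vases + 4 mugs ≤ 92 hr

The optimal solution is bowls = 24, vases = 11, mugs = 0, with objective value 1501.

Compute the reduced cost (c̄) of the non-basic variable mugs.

At the optimum: wheel time uses 127 of 150 (slack = 23); glaze uses 129 of 129 (binding); kiln uses 92 of 92 (binding).
Slack constraints have shadow price 0 (complementary slackness).
Dual feasibility on the basic columns requires 4·y_glaze + 2·y_kiln = 41, 3·y_glaze + 4·y_kiln = 47.
Solving: y_glaze = 7, y_kiln = 6.5.
Reduced cost of mugs: c₃ − yᵀa₃ = 49.5 − (7·4 + 6.5·4) = 49.5 − 54 = -4.5.

-4.5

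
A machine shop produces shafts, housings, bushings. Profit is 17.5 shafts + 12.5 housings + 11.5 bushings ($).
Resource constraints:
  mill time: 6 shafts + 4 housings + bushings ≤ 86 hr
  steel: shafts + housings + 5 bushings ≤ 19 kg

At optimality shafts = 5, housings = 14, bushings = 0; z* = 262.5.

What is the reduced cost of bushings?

-3.5

At the optimum: mill time uses 86 of 86 (binding); steel uses 19 of 19 (binding).
The binding rows give the dual system: 6·y_mill time + 1·y_steel = 17.5 and 4·y_mill time + 1·y_steel = 12.5.
This yields shadow prices y_mill time = 2.5, y_steel = 2.5.
Reduced cost of bushings: c₃ − yᵀa₃ = 11.5 − (2.5·1 + 2.5·5) = 11.5 − 15 = -3.5.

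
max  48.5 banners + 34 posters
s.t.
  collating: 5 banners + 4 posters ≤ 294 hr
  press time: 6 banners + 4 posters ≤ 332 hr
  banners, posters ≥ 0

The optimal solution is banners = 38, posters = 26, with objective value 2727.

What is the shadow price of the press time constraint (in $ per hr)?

Check each constraint at x*: collating 294/294 (tight); press time 332/332 (tight).
The binding rows give the dual system: 5·y_collating + 6·y_press time = 48.5 and 4·y_collating + 4·y_press time = 34.
This yields shadow prices y_collating = 2.5, y_press time = 6.
Shadow price of press time = 6.

6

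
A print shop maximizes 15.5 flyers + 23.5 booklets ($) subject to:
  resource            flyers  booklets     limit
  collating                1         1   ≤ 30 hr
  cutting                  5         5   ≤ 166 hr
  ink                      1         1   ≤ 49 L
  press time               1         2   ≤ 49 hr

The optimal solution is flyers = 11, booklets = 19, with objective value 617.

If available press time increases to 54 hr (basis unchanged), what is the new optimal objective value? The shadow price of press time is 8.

Δb = 5, so new z* = 617 + (8)·(5) = 617 + 40 = 657.

657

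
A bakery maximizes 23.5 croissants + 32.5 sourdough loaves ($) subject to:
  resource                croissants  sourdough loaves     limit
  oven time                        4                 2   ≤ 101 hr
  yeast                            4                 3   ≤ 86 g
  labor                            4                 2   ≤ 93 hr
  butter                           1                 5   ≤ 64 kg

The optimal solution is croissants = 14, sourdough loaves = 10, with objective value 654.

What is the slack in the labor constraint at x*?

labor used = 4·14 + 2·10 = 76; slack = 93 − 76 = 17.

17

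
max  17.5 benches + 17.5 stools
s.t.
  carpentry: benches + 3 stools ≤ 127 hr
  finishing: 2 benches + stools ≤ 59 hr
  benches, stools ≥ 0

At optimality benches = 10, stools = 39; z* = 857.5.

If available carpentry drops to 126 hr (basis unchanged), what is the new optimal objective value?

854

Both carpentry and finishing are binding at x*.
The binding rows give the dual system: 1·y_carpentry + 2·y_finishing = 17.5 and 3·y_carpentry + 1·y_finishing = 17.5.
Solving: y_carpentry = 3.5, y_finishing = 7.
Δz = y_carpentry·Δb = 3.5 × (-1) = -3.5, so new z* = 857.5 − 3.5 = 854.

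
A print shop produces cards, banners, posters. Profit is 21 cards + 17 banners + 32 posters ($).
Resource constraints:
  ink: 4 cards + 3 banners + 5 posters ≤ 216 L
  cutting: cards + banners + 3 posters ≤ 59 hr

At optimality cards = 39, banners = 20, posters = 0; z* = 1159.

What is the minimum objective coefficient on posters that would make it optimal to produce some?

35

Both ink and cutting are binding at x*.
Dual feasibility on the basic columns requires 4·y_ink + 1·y_cutting = 21, 3·y_ink + 1·y_cutting = 17.
→ y_ink = 4 and y_cutting = 5.
posters enters the basis when its profit ≥ yᵀa₃ = 4·5 + 5·3 = 35.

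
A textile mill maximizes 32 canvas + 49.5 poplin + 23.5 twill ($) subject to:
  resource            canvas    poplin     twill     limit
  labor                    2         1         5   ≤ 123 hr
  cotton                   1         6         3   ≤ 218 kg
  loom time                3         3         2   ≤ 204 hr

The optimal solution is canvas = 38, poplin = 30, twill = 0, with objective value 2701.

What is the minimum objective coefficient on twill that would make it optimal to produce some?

Binding: cotton and loom time. Non-binding: labor (17 unused).
By complementary slackness, y = 0 for the non-binding constraint.
From A_Bᵀ y = c: 1·y_cotton + 3·y_loom time = 32; 6·y_cotton + 3·y_loom time = 49.5.
→ y_cotton = 3.5 and y_loom time = 9.5.
twill enters the basis when its profit ≥ yᵀa₃ = 3.5·3 + 9.5·2 = 29.5.

29.5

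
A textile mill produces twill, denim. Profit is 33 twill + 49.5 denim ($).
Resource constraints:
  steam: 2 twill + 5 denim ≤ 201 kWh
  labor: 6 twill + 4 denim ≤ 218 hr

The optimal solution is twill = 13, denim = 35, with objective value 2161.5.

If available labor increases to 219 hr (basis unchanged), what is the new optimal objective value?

Check each constraint at x*: steam 201/201 (tight); labor 218/218 (tight).
The binding rows give the dual system: 2·y_steam + 6·y_labor = 33 and 5·y_steam + 4·y_labor = 49.5.
→ y_steam = 7.5 and y_labor = 3.
Δz = y_labor·Δb = 3 × (1) = 3, so new z* = 2161.5 + 3 = 2164.5.

2164.5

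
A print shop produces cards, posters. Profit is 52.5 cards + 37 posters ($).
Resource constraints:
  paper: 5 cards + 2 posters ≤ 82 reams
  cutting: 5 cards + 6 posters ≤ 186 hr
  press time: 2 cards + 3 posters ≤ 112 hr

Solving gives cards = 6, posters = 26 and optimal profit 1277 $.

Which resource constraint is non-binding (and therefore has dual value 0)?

press time

paper: 82/82 (binding)
cutting: 186/186 (binding)
press time: 90/112 (slack 22)
By complementary slackness, a constraint with positive slack has shadow price 0 → press time.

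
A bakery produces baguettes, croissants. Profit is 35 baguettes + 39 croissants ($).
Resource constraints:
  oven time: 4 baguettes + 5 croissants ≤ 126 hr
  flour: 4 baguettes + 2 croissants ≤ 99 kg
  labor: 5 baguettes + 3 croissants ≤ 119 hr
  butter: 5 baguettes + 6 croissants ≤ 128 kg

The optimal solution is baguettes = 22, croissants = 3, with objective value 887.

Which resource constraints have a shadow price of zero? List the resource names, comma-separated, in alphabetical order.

flour, oven time

oven time: 103/126 (slack 23)
flour: 94/99 (slack 5)
labor: 119/119 (binding)
butter: 128/128 (binding)
By complementary slackness, a constraint with positive slack has shadow price 0 → flour, oven time.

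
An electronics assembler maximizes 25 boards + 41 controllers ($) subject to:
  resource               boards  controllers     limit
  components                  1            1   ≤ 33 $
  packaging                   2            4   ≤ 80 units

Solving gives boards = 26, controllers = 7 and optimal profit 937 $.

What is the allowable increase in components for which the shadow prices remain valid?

Binding constraints: components, packaging. The basis is B = [[1,1],[2,4]] with det 2.
Per unit increase in components, x* moves by d = (2, -1).
The basis stays optimal until controllers reaches 0; allowable increase = 7 $.

7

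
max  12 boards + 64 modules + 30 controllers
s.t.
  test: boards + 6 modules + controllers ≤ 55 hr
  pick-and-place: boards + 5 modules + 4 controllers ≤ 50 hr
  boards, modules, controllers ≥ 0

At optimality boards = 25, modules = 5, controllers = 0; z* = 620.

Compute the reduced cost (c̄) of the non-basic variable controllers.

-6

Both test and pick-and-place are binding at x*.
The binding rows give the dual system: 1·y_test + 1·y_pick-and-place = 12 and 6·y_test + 5·y_pick-and-place = 64.
This yields shadow prices y_test = 4, y_pick-and-place = 8.
Reduced cost of controllers: c₃ − yᵀa₃ = 30 − (4·1 + 8·4) = 30 − 36 = -6.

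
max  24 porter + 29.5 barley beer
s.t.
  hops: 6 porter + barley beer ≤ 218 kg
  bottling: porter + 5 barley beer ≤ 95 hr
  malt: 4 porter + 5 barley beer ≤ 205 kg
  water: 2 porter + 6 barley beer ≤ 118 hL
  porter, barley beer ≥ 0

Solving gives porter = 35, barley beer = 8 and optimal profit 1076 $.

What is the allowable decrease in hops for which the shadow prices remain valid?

170

Binding constraints: hops, water. The basis is B = [[6,1],[2,6]] with det 34.
Per unit decrease in hops, x* moves by d = (-0.1765, 0.0588).
The basis stays optimal until bottling becomes binding; allowable decrease = 170 kg.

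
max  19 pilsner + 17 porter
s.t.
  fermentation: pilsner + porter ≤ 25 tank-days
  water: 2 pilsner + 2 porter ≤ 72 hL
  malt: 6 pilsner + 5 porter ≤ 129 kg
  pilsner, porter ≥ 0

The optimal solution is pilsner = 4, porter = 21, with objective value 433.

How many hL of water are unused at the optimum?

22

water used = 2·4 + 2·21 = 50; slack = 72 − 50 = 22.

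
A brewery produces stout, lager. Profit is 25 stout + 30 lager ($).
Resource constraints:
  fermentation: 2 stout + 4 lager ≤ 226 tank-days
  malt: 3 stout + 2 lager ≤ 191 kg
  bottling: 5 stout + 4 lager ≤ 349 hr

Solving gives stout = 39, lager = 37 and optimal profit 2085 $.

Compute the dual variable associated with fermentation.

Binding: fermentation and malt. Non-binding: bottling (6 unused).
Slack constraints have shadow price 0 (complementary slackness).
From A_Bᵀ y = c: 2·y_fermentation + 3·y_malt = 25; 4·y_fermentation + 2·y_malt = 30.
→ y_fermentation = 5 and y_malt = 5.
Shadow price of fermentation = 5.

5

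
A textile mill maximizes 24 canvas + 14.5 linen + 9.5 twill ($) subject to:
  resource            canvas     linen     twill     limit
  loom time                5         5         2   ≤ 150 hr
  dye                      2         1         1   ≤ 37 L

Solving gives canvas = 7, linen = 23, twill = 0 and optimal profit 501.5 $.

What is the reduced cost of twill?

Both loom time and dye are binding at x*.
Dual feasibility on the basic columns requires 5·y_loom time + 2·y_dye = 24, 5·y_loom time + 1·y_dye = 14.5.
Solving: y_loom time = 1, y_dye = 9.5.
Reduced cost of twill: c₃ − yᵀa₃ = 9.5 − (1·2 + 9.5·1) = 9.5 − 11.5 = -2.

-2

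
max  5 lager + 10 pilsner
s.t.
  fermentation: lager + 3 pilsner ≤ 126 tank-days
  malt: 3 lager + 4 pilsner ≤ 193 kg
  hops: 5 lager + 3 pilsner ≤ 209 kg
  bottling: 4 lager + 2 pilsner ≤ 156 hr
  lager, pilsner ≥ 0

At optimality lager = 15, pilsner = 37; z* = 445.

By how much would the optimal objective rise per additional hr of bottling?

0

Check each constraint at x*: fermentation 126/126 (tight); malt 193/193 (tight); hops 186/209 (slack 23); bottling 134/156 (slack 22).
Since hops, bottling are not tight, their duals are 0.
The binding rows give the dual system: 1·y_fermentation + 3·y_malt = 5 and 3·y_fermentation + 4·y_malt = 10.
Solving: y_fermentation = 2, y_malt = 1.
Shadow price of bottling = 0.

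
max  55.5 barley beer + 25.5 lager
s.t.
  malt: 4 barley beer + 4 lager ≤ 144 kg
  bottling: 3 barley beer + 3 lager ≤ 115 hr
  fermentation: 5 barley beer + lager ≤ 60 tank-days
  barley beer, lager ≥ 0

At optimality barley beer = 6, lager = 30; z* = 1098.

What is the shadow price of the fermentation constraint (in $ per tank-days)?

Check each constraint at x*: malt 144/144 (tight); bottling 108/115 (slack 7); fermentation 60/60 (tight).
By complementary slackness, y = 0 for the non-binding constraint.
Dual feasibility on the basic columns requires 4·y_malt + 5·y_fermentation = 55.5, 4·y_malt + 1·y_fermentation = 25.5.
→ y_malt = 4.5 and y_fermentation = 7.5.
Shadow price of fermentation = 7.5.

7.5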